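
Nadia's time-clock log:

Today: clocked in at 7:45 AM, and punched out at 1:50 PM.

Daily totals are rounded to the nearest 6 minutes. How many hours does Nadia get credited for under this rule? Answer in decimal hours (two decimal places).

Today: 7:45 AM–1:50 PM = 6 h 5 min → rounds to 6 h 6 min

6.10 hours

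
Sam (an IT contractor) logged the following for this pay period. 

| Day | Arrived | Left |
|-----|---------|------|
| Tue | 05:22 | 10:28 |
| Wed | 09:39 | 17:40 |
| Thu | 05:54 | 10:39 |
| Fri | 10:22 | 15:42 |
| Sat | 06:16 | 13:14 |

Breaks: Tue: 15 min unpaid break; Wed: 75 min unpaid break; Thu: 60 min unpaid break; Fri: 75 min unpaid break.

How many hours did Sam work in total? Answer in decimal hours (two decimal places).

26.42 hours

Tue: 05:22–10:28 = 5 h 6 min; less 15 min break → 4 h 51 min
Wed: 09:39–17:40 = 8 h 1 min; less 75 min break → 6 h 46 min
Thu: 05:54–10:39 = 4 h 45 min; less 60 min break → 3 h 45 min
Fri: 10:22–15:42 = 5 h 20 min; less 75 min break → 4 h 5 min
Sat: 06:16–13:14 = 6 h 58 min
Total: 4 h 51 min + 6 h 46 min + 3 h 45 min + 4 h 5 min + 6 h 58 min = 26 h 25 min.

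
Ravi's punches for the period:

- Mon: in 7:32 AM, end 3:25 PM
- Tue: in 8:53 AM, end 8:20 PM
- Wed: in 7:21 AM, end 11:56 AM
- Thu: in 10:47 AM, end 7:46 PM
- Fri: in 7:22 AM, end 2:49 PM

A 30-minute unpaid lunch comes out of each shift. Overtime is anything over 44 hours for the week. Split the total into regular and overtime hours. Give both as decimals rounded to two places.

Regular 37.85 hours, overtime 0.00 hours

Mon: 7:32 AM–3:25 PM = 7 h 53 min; less 30 min break → 7 h 23 min
Tue: 8:53 AM–8:20 PM = 11 h 27 min; less 30 min break → 10 h 57 min
Wed: 7:21 AM–11:56 AM = 4 h 35 min; less 30 min break → 4 h 5 min
Thu: 10:47 AM–7:46 PM = 8 h 59 min; less 30 min break → 8 h 29 min
Fri: 7:22 AM–2:49 PM = 7 h 27 min; less 30 min break → 6 h 57 min
Total worked: 37 h 51 min = 37.85 h.
Threshold 44 h → overtime 0 h 0 min, regular 37 h 51 min.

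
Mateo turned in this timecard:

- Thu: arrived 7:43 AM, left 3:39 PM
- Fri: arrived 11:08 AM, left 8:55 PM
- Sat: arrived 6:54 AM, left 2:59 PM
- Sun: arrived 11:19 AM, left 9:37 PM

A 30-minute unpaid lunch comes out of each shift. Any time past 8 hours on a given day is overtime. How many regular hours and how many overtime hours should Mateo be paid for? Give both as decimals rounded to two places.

Regular 31.02 hours, overtime 3.08 hours

Thu: 7:43 AM–3:39 PM = 7 h 56 min; less 30 min break → 7 h 26 min
Fri: 11:08 AM–8:55 PM = 9 h 47 min; less 30 min break → 9 h 17 min
Sat: 6:54 AM–2:59 PM = 8 h 5 min; less 30 min break → 7 h 35 min
Sun: 11:19 AM–9:37 PM = 10 h 18 min; less 30 min break → 9 h 48 min
Thu reg 7 h 26 min / OT 0 h 0 min; Fri reg 8 h 0 min / OT 1 h 17 min; Sat reg 7 h 35 min / OT 0 h 0 min; Sun reg 8 h 0 min / OT 1 h 48 min.
Totals: regular 31 h 1 min, overtime 3 h 5 min.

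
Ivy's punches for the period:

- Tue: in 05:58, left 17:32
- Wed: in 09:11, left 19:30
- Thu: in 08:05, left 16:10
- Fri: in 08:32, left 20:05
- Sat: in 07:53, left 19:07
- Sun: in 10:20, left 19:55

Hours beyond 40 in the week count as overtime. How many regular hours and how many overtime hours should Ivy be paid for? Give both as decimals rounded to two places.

Tue: 05:58–17:32 = 11 h 34 min
Wed: 09:11–19:30 = 10 h 19 min
Thu: 08:05–16:10 = 8 h 5 min
Fri: 08:32–20:05 = 11 h 33 min
Sat: 07:53–19:07 = 11 h 14 min
Sun: 10:20–19:55 = 9 h 35 min
Total worked: 62 h 20 min = 62.33 h.
Threshold 40 h → overtime 22 h 20 min, regular 40 h 0 min.

Regular 40.00 hours, overtime 22.33 hours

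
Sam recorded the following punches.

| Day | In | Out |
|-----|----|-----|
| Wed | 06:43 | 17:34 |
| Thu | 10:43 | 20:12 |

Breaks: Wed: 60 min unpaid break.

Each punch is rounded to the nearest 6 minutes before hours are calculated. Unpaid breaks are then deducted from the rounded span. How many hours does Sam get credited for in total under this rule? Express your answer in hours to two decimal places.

19.40 hours

Wed: in 06:43→06:42, out 17:34→17:36; 10 h 54 min − 60 min = 9 h 54 min
Thu: in 10:43→10:42, out 20:12→20:12; 9 h 30 min
Total credited: 19 h 24 min.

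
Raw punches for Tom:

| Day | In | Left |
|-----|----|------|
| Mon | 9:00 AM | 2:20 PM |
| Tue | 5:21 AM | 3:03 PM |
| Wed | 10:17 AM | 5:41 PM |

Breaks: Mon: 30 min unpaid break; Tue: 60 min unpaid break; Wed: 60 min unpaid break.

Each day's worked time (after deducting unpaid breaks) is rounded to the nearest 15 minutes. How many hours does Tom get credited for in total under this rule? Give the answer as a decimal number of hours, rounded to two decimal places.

Mon: 9:00 AM–2:20 PM = 5 h 20 min − 30 min = 4 h 50 min → rounds to 4 h 45 min
Tue: 5:21 AM–3:03 PM = 9 h 42 min − 60 min = 8 h 42 min → rounds to 8 h 45 min
Wed: 10:17 AM–5:41 PM = 7 h 24 min − 60 min = 6 h 24 min → rounds to 6 h 30 min
Total credited: 20 h 0 min.

20.00 hours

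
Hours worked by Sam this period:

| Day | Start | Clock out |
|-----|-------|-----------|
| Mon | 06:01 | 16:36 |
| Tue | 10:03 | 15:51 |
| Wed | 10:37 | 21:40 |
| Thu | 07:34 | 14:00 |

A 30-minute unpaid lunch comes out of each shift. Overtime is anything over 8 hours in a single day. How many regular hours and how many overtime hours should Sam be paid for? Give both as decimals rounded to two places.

Mon: 06:01–16:36 = 10 h 35 min; less 30 min break → 10 h 5 min
Tue: 10:03–15:51 = 5 h 48 min; less 30 min break → 5 h 18 min
Wed: 10:37–21:40 = 11 h 3 min; less 30 min break → 10 h 33 min
Thu: 07:34–14:00 = 6 h 26 min; less 30 min break → 5 h 56 min
Mon reg 8 h 0 min / OT 2 h 5 min; Tue reg 5 h 18 min / OT 0 h 0 min; Wed reg 8 h 0 min / OT 2 h 33 min; Thu reg 5 h 56 min / OT 0 h 0 min.
Totals: regular 27 h 14 min, overtime 4 h 38 min.

Regular 27.23 hours, overtime 4.63 hours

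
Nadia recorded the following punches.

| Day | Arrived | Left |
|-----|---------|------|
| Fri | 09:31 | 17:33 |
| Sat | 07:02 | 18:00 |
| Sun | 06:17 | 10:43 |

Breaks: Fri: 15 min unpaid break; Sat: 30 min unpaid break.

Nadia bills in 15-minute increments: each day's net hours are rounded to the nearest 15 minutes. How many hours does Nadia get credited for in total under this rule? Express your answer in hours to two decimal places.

Fri: 09:31–17:33 = 8 h 2 min − 15 min = 7 h 47 min → rounds to 7 h 45 min
Sat: 07:02–18:00 = 10 h 58 min − 30 min = 10 h 28 min → rounds to 10 h 30 min
Sun: 06:17–10:43 = 4 h 26 min → rounds to 4 h 30 min
Total credited: 22 h 45 min.

22.75 hours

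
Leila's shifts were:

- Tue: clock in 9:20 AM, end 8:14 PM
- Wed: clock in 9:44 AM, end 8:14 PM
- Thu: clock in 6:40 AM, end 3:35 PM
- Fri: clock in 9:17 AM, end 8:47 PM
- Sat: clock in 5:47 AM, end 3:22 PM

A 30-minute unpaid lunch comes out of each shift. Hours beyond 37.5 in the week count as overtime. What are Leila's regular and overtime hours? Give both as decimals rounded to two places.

Regular 37.50 hours, overtime 11.40 hours

Tue: 9:20 AM–8:14 PM = 10 h 54 min; less 30 min break → 10 h 24 min
Wed: 9:44 AM–8:14 PM = 10 h 30 min; less 30 min break → 10 h 0 min
Thu: 6:40 AM–3:35 PM = 8 h 55 min; less 30 min break → 8 h 25 min
Fri: 9:17 AM–8:47 PM = 11 h 30 min; less 30 min break → 11 h 0 min
Sat: 5:47 AM–3:22 PM = 9 h 35 min; less 30 min break → 9 h 5 min
Total worked: 48 h 54 min = 48.90 h.
Threshold 37.5 h → overtime 11 h 24 min, regular 37 h 30 min.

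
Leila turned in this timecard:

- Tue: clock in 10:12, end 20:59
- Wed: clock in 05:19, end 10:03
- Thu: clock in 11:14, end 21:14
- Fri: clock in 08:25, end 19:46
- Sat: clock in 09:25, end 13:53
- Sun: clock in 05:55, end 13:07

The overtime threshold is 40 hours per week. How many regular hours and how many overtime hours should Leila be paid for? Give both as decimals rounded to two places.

Tue: 10:12–20:59 = 10 h 47 min
Wed: 05:19–10:03 = 4 h 44 min
Thu: 11:14–21:14 = 10 h 0 min
Fri: 08:25–19:46 = 11 h 21 min
Sat: 09:25–13:53 = 4 h 28 min
Sun: 05:55–13:07 = 7 h 12 min
Total worked: 48 h 32 min = 48.53 h.
Threshold 40 h → overtime 8 h 32 min, regular 40 h 0 min.

Regular 40.00 hours, overtime 8.53 hours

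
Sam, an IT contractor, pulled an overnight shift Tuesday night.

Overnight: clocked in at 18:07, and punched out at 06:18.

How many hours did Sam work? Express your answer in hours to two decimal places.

Overnight: 18:07 → midnight = 5 h 53 min; midnight → 06:18 = 6 h 18 min; span 12 h 11 min

12.18 hours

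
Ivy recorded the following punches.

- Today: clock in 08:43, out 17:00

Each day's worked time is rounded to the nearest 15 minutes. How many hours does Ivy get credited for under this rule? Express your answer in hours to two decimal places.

8.25 hours

Today: 08:43–17:00 = 8 h 17 min → rounds to 8 h 15 min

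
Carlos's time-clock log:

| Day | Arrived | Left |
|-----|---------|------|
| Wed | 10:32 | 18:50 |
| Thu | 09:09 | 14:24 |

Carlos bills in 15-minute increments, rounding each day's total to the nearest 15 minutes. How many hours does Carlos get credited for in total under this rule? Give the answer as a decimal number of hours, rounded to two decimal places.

13.50 hours

Wed: 10:32–18:50 = 8 h 18 min → rounds to 8 h 15 min
Thu: 09:09–14:24 = 5 h 15 min → rounds to 5 h 15 min
Total credited: 13 h 30 min.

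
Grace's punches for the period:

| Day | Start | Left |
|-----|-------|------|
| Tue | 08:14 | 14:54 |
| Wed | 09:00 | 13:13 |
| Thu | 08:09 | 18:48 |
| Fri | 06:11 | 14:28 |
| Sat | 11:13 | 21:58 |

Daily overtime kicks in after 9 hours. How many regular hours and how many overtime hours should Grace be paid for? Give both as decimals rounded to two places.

Regular 37.17 hours, overtime 3.40 hours

Tue: 08:14–14:54 = 6 h 40 min
Wed: 09:00–13:13 = 4 h 13 min
Thu: 08:09–18:48 = 10 h 39 min
Fri: 06:11–14:28 = 8 h 17 min
Sat: 11:13–21:58 = 10 h 45 min
Tue reg 6 h 40 min / OT 0 h 0 min; Wed reg 4 h 13 min / OT 0 h 0 min; Thu reg 9 h 0 min / OT 1 h 39 min; Fri reg 8 h 17 min / OT 0 h 0 min; Sat reg 9 h 0 min / OT 1 h 45 min.
Totals: regular 37 h 10 min, overtime 3 h 24 min.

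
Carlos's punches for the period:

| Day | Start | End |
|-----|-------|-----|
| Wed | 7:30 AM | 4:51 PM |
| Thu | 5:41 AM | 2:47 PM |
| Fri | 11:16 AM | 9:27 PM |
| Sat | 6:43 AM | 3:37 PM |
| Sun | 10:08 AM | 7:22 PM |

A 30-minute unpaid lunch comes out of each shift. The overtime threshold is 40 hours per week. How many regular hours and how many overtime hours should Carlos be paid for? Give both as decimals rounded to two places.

Regular 40.00 hours, overtime 4.27 hours

Wed: 7:30 AM–4:51 PM = 9 h 21 min; less 30 min break → 8 h 51 min
Thu: 5:41 AM–2:47 PM = 9 h 6 min; less 30 min break → 8 h 36 min
Fri: 11:16 AM–9:27 PM = 10 h 11 min; less 30 min break → 9 h 41 min
Sat: 6:43 AM–3:37 PM = 8 h 54 min; less 30 min break → 8 h 24 min
Sun: 10:08 AM–7:22 PM = 9 h 14 min; less 30 min break → 8 h 44 min
Total worked: 44 h 16 min = 44.27 h.
Threshold 40 h → overtime 4 h 16 min, regular 40 h 0 min.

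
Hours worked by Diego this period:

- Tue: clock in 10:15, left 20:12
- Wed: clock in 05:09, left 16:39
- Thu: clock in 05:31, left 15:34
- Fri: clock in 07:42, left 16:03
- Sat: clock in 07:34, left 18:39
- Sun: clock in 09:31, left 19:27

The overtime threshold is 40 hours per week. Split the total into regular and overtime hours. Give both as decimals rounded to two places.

Tue: 10:15–20:12 = 9 h 57 min
Wed: 05:09–16:39 = 11 h 30 min
Thu: 05:31–15:34 = 10 h 3 min
Fri: 07:42–16:03 = 8 h 21 min
Sat: 07:34–18:39 = 11 h 5 min
Sun: 09:31–19:27 = 9 h 56 min
Total worked: 60 h 52 min = 60.87 h.
Threshold 40 h → overtime 20 h 52 min, regular 40 h 0 min.

Regular 40.00 hours, overtime 20.87 hours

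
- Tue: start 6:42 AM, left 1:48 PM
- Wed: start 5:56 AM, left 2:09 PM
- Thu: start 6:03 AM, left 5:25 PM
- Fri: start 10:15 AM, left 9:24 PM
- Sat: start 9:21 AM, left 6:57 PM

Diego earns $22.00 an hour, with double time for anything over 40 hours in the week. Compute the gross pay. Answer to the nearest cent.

Tue: 6:42 AM–1:48 PM = 7 h 6 min
Wed: 5:56 AM–2:09 PM = 8 h 13 min
Thu: 6:03 AM–5:25 PM = 11 h 22 min
Fri: 10:15 AM–9:24 PM = 11 h 9 min
Sat: 9:21 AM–6:57 PM = 9 h 36 min
Total worked: 47 h 26 min = 2846 min.
Regular 40 h 0 min = 2400 min at $22.00/h; overtime 7 h 26 min = 446 min at $44.00/h.
Pay = (2400 × $22.00 + 446 × $44.00) ÷ 60 = $1207.07.

$1207.07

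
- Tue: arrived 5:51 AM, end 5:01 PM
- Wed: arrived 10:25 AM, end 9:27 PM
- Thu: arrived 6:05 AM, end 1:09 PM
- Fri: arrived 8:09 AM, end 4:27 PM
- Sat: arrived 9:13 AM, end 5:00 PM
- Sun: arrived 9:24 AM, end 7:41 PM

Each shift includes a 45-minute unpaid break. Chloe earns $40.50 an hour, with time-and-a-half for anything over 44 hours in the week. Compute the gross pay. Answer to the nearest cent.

$2215.35

Tue: 5:51 AM–5:01 PM = 11 h 10 min; less 45 min break → 10 h 25 min
Wed: 10:25 AM–9:27 PM = 11 h 2 min; less 45 min break → 10 h 17 min
Thu: 6:05 AM–1:09 PM = 7 h 4 min; less 45 min break → 6 h 19 min
Fri: 8:09 AM–4:27 PM = 8 h 18 min; less 45 min break → 7 h 33 min
Sat: 9:13 AM–5:00 PM = 7 h 47 min; less 45 min break → 7 h 2 min
Sun: 9:24 AM–7:41 PM = 10 h 17 min; less 45 min break → 9 h 32 min
Total worked: 51 h 8 min = 3068 min.
Regular 44 h 0 min = 2640 min at $40.50/h; overtime 7 h 8 min = 428 min at $60.75/h.
Pay = (2640 × $40.50 + 428 × $60.75) ÷ 60 = $2215.35.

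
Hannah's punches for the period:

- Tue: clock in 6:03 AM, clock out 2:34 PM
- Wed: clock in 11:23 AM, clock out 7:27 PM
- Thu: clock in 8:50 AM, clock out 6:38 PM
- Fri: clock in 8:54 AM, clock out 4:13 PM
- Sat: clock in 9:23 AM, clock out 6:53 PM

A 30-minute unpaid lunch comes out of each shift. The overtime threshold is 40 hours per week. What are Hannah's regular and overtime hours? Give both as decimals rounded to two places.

Tue: 6:03 AM–2:34 PM = 8 h 31 min; less 30 min break → 8 h 1 min
Wed: 11:23 AM–7:27 PM = 8 h 4 min; less 30 min break → 7 h 34 min
Thu: 8:50 AM–6:38 PM = 9 h 48 min; less 30 min break → 9 h 18 min
Fri: 8:54 AM–4:13 PM = 7 h 19 min; less 30 min break → 6 h 49 min
Sat: 9:23 AM–6:53 PM = 9 h 30 min; less 30 min break → 9 h 0 min
Total worked: 40 h 42 min = 40.70 h.
Threshold 40 h → overtime 0 h 42 min, regular 40 h 0 min.

Regular 40.00 hours, overtime 0.70 hours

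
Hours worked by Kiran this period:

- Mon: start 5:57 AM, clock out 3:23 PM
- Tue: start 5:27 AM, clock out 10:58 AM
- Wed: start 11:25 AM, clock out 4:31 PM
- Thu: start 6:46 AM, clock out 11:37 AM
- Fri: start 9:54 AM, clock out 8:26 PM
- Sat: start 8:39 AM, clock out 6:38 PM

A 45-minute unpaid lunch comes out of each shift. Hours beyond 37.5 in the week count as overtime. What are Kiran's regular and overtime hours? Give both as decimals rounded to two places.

Regular 37.50 hours, overtime 3.42 hours

Mon: 5:57 AM–3:23 PM = 9 h 26 min; less 45 min break → 8 h 41 min
Tue: 5:27 AM–10:58 AM = 5 h 31 min; less 45 min break → 4 h 46 min
Wed: 11:25 AM–4:31 PM = 5 h 6 min; less 45 min break → 4 h 21 min
Thu: 6:46 AM–11:37 AM = 4 h 51 min; less 45 min break → 4 h 6 min
Fri: 9:54 AM–8:26 PM = 10 h 32 min; less 45 min break → 9 h 47 min
Sat: 8:39 AM–6:38 PM = 9 h 59 min; less 45 min break → 9 h 14 min
Total worked: 40 h 55 min = 40.92 h.
Threshold 37.5 h → overtime 3 h 25 min, regular 37 h 30 min.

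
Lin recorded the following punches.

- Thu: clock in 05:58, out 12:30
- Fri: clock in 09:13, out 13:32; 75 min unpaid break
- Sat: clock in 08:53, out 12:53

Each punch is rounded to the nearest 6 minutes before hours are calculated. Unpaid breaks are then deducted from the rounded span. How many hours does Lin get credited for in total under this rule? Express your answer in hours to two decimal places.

Thu: in 05:58→06:00, out 12:30→12:30; 6 h 30 min
Fri: in 09:13→09:12, out 13:32→13:30; 4 h 18 min − 75 min = 3 h 3 min
Sat: in 08:53→08:54, out 12:53→12:54; 4 h 0 min
Total credited: 13 h 33 min.

13.55 hours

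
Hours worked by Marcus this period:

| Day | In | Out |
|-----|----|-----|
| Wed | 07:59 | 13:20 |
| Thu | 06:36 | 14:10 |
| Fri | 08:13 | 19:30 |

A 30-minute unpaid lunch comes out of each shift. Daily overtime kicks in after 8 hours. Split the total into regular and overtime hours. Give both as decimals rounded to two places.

Wed: 07:59–13:20 = 5 h 21 min; less 30 min break → 4 h 51 min
Thu: 06:36–14:10 = 7 h 34 min; less 30 min break → 7 h 4 min
Fri: 08:13–19:30 = 11 h 17 min; less 30 min break → 10 h 47 min
Wed reg 4 h 51 min / OT 0 h 0 min; Thu reg 7 h 4 min / OT 0 h 0 min; Fri reg 8 h 0 min / OT 2 h 47 min.
Totals: regular 19 h 55 min, overtime 2 h 47 min.

Regular 19.92 hours, overtime 2.78 hours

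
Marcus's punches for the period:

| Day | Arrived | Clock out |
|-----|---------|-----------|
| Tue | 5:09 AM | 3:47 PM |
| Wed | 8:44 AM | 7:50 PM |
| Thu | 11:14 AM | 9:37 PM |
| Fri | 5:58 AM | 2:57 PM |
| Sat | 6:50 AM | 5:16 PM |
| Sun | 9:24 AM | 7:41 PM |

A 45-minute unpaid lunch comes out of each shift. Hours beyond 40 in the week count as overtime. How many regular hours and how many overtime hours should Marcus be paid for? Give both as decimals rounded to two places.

Regular 40.00 hours, overtime 17.32 hours

Tue: 5:09 AM–3:47 PM = 10 h 38 min; less 45 min break → 9 h 53 min
Wed: 8:44 AM–7:50 PM = 11 h 6 min; less 45 min break → 10 h 21 min
Thu: 11:14 AM–9:37 PM = 10 h 23 min; less 45 min break → 9 h 38 min
Fri: 5:58 AM–2:57 PM = 8 h 59 min; less 45 min break → 8 h 14 min
Sat: 6:50 AM–5:16 PM = 10 h 26 min; less 45 min break → 9 h 41 min
Sun: 9:24 AM–7:41 PM = 10 h 17 min; less 45 min break → 9 h 32 min
Total worked: 57 h 19 min = 57.32 h.
Threshold 40 h → overtime 17 h 19 min, regular 40 h 0 min.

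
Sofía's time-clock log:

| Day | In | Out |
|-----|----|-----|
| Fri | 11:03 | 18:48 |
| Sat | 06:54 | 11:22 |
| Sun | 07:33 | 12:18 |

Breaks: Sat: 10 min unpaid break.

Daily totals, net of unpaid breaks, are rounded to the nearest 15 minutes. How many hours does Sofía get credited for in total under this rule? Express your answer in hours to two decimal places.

Fri: 11:03–18:48 = 7 h 45 min → rounds to 7 h 45 min
Sat: 06:54–11:22 = 4 h 28 min − 10 min = 4 h 18 min → rounds to 4 h 15 min
Sun: 07:33–12:18 = 4 h 45 min → rounds to 4 h 45 min
Total credited: 16 h 45 min.

16.75 hours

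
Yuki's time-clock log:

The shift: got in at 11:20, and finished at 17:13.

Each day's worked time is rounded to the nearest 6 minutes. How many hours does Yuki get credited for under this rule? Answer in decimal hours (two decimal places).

The shift: 11:20–17:13 = 5 h 53 min → rounds to 5 h 54 min

5.90 hours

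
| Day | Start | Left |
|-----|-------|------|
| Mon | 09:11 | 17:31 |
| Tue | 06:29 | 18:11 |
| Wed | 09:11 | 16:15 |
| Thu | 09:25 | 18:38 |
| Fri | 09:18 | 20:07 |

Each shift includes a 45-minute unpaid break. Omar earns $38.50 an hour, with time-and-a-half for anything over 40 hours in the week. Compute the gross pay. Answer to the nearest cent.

Mon: 09:11–17:31 = 8 h 20 min; less 45 min break → 7 h 35 min
Tue: 06:29–18:11 = 11 h 42 min; less 45 min break → 10 h 57 min
Wed: 09:11–16:15 = 7 h 4 min; less 45 min break → 6 h 19 min
Thu: 09:25–18:38 = 9 h 13 min; less 45 min break → 8 h 28 min
Fri: 09:18–20:07 = 10 h 49 min; less 45 min break → 10 h 4 min
Total worked: 43 h 23 min = 2603 min.
Regular 40 h 0 min = 2400 min at $38.50/h; overtime 3 h 23 min = 203 min at $57.75/h.
Pay = (2400 × $38.50 + 203 × $57.75) ÷ 60 = $1735.39.

$1735.39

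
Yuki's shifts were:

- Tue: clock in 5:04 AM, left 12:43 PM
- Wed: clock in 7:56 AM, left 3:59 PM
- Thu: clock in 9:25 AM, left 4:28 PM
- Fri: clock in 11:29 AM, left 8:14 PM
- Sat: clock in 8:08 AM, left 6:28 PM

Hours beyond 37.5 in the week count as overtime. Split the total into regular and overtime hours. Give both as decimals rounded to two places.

Tue: 5:04 AM–12:43 PM = 7 h 39 min
Wed: 7:56 AM–3:59 PM = 8 h 3 min
Thu: 9:25 AM–4:28 PM = 7 h 3 min
Fri: 11:29 AM–8:14 PM = 8 h 45 min
Sat: 8:08 AM–6:28 PM = 10 h 20 min
Total worked: 41 h 50 min = 41.83 h.
Threshold 37.5 h → overtime 4 h 20 min, regular 37 h 30 min.

Regular 37.50 hours, overtime 4.33 hours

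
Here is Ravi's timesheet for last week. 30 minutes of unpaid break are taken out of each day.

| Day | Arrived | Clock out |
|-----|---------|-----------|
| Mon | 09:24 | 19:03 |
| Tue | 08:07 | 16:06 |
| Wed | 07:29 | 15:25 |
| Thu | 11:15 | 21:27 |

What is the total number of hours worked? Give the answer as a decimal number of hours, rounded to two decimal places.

Mon: 09:24–19:03 = 9 h 39 min; less 30 min break → 9 h 9 min
Tue: 08:07–16:06 = 7 h 59 min; less 30 min break → 7 h 29 min
Wed: 07:29–15:25 = 7 h 56 min; less 30 min break → 7 h 26 min
Thu: 11:15–21:27 = 10 h 12 min; less 30 min break → 9 h 42 min
Total: 9 h 9 min + 7 h 29 min + 7 h 26 min + 9 h 42 min = 33 h 46 min.

33.77 hours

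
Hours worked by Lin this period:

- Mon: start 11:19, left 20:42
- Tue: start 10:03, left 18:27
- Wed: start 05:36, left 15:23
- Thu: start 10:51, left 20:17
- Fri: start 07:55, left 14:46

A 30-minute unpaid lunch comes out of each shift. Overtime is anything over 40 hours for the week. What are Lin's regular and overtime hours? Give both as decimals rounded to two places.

Regular 40.00 hours, overtime 1.35 hours

Mon: 11:19–20:42 = 9 h 23 min; less 30 min break → 8 h 53 min
Tue: 10:03–18:27 = 8 h 24 min; less 30 min break → 7 h 54 min
Wed: 05:36–15:23 = 9 h 47 min; less 30 min break → 9 h 17 min
Thu: 10:51–20:17 = 9 h 26 min; less 30 min break → 8 h 56 min
Fri: 07:55–14:46 = 6 h 51 min; less 30 min break → 6 h 21 min
Total worked: 41 h 21 min = 41.35 h.
Threshold 40 h → overtime 1 h 21 min, regular 40 h 0 min.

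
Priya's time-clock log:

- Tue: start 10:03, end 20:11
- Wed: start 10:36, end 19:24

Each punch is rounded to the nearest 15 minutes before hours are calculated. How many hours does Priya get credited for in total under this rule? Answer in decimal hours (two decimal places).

19.25 hours

Tue: in 10:03→10:00, out 20:11→20:15; 10 h 15 min
Wed: in 10:36→10:30, out 19:24→19:30; 9 h 0 min
Total credited: 19 h 15 min.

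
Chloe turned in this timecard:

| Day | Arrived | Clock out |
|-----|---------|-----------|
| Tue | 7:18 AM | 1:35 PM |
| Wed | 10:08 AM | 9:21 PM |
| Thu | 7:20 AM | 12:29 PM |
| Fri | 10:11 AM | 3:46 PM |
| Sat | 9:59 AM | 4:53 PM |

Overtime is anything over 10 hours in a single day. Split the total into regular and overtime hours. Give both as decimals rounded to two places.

Tue: 7:18 AM–1:35 PM = 6 h 17 min
Wed: 10:08 AM–9:21 PM = 11 h 13 min
Thu: 7:20 AM–12:29 PM = 5 h 9 min
Fri: 10:11 AM–3:46 PM = 5 h 35 min
Sat: 9:59 AM–4:53 PM = 6 h 54 min
Tue reg 6 h 17 min / OT 0 h 0 min; Wed reg 10 h 0 min / OT 1 h 13 min; Thu reg 5 h 9 min / OT 0 h 0 min; Fri reg 5 h 35 min / OT 0 h 0 min; Sat reg 6 h 54 min / OT 0 h 0 min.
Totals: regular 33 h 55 min, overtime 1 h 13 min.

Regular 33.92 hours, overtime 1.22 hours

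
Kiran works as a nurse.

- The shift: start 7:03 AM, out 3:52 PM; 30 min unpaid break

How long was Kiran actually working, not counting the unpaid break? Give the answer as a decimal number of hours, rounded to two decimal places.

8.32 hours

The shift: 7:03 AM–3:52 PM = 8 h 49 min; less 30 min break → 8 h 19 min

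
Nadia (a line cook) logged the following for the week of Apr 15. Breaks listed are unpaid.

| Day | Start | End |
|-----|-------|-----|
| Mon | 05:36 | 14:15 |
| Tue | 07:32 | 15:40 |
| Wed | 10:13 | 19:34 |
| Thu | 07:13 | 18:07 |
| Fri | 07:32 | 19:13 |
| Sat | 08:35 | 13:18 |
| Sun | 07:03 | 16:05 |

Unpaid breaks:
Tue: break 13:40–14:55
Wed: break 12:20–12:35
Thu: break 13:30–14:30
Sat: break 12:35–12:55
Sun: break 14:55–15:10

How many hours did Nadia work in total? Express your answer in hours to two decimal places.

59.38 hours

Mon: 05:36–14:15 = 8 h 39 min
Tue: 07:32–15:40 = 8 h 8 min; less 75 min break → 6 h 53 min
Wed: 10:13–19:34 = 9 h 21 min; less 15 min break → 9 h 6 min
Thu: 07:13–18:07 = 10 h 54 min; less 60 min break → 9 h 54 min
Fri: 07:32–19:13 = 11 h 41 min
Sat: 08:35–13:18 = 4 h 43 min; less 20 min break → 4 h 23 min
Sun: 07:03–16:05 = 9 h 2 min; less 15 min break → 8 h 47 min
Total: 8 h 39 min + 6 h 53 min + 9 h 6 min + 9 h 54 min + 11 h 41 min + 4 h 23 min + 8 h 47 min = 59 h 23 min.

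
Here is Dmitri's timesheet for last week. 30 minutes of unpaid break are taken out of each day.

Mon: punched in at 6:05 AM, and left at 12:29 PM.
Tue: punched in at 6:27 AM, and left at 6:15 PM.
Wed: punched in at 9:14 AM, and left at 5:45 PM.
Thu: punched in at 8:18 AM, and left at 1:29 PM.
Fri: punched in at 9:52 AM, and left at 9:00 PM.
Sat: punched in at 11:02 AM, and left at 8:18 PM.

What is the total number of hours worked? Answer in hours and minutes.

Mon: 6:05 AM–12:29 PM = 6 h 24 min; less 30 min break → 5 h 54 min
Tue: 6:27 AM–6:15 PM = 11 h 48 min; less 30 min break → 11 h 18 min
Wed: 9:14 AM–5:45 PM = 8 h 31 min; less 30 min break → 8 h 1 min
Thu: 8:18 AM–1:29 PM = 5 h 11 min; less 30 min break → 4 h 41 min
Fri: 9:52 AM–9:00 PM = 11 h 8 min; less 30 min break → 10 h 38 min
Sat: 11:02 AM–8:18 PM = 9 h 16 min; less 30 min break → 8 h 46 min
Total: 5 h 54 min + 11 h 18 min + 8 h 1 min + 4 h 41 min + 10 h 38 min + 8 h 46 min = 49 h 18 min.

49 h 18 min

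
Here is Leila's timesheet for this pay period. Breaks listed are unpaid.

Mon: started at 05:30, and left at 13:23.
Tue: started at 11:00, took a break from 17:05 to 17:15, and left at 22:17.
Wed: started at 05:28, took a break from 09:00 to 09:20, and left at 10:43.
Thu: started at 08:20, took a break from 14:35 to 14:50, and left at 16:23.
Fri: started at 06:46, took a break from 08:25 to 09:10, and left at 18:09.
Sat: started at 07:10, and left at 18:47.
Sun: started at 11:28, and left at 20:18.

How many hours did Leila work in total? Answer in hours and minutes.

62 h 48 min

Mon: 05:30–13:23 = 7 h 53 min
Tue: 11:00–22:17 = 11 h 17 min; less 10 min break → 11 h 7 min
Wed: 05:28–10:43 = 5 h 15 min; less 20 min break → 4 h 55 min
Thu: 08:20–16:23 = 8 h 3 min; less 15 min break → 7 h 48 min
Fri: 06:46–18:09 = 11 h 23 min; less 45 min break → 10 h 38 min
Sat: 07:10–18:47 = 11 h 37 min
Sun: 11:28–20:18 = 8 h 50 min
Total: 7 h 53 min + 11 h 7 min + 4 h 55 min + 7 h 48 min + 10 h 38 min + 11 h 37 min + 8 h 50 min = 62 h 48 min.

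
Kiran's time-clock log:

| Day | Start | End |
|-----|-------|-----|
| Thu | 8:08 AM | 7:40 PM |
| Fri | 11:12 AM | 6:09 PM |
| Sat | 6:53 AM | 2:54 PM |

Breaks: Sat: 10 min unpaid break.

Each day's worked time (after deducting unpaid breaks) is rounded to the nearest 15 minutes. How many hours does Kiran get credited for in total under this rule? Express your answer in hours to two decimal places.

26.25 hours

Thu: 8:08 AM–7:40 PM = 11 h 32 min → rounds to 11 h 30 min
Fri: 11:12 AM–6:09 PM = 6 h 57 min → rounds to 7 h 0 min
Sat: 6:53 AM–2:54 PM = 8 h 1 min − 10 min = 7 h 51 min → rounds to 7 h 45 min
Total credited: 26 h 15 min.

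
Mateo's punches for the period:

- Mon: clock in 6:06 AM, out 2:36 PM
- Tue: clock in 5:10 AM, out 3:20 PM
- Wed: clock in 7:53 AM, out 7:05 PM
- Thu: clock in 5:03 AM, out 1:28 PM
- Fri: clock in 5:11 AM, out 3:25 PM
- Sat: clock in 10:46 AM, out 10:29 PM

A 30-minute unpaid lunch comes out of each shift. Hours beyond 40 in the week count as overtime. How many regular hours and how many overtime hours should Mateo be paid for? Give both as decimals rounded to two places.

Regular 40.00 hours, overtime 17.23 hours

Mon: 6:06 AM–2:36 PM = 8 h 30 min; less 30 min break → 8 h 0 min
Tue: 5:10 AM–3:20 PM = 10 h 10 min; less 30 min break → 9 h 40 min
Wed: 7:53 AM–7:05 PM = 11 h 12 min; less 30 min break → 10 h 42 min
Thu: 5:03 AM–1:28 PM = 8 h 25 min; less 30 min break → 7 h 55 min
Fri: 5:11 AM–3:25 PM = 10 h 14 min; less 30 min break → 9 h 44 min
Sat: 10:46 AM–10:29 PM = 11 h 43 min; less 30 min break → 11 h 13 min
Total worked: 57 h 14 min = 57.23 h.
Threshold 40 h → overtime 17 h 14 min, regular 40 h 0 min.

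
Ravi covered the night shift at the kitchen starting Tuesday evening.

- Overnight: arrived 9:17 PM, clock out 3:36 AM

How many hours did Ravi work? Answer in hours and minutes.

6 h 19 min

Overnight: 9:17 PM → midnight = 2 h 43 min; midnight → 3:36 AM = 3 h 36 min; span 6 h 19 min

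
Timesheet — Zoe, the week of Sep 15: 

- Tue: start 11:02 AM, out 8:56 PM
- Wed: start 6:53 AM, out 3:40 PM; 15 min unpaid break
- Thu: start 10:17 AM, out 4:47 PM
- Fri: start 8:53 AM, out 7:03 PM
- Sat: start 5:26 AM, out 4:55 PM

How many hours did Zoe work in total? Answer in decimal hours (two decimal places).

46.58 hours

Tue: 11:02 AM–8:56 PM = 9 h 54 min
Wed: 6:53 AM–3:40 PM = 8 h 47 min; less 15 min break → 8 h 32 min
Thu: 10:17 AM–4:47 PM = 6 h 30 min
Fri: 8:53 AM–7:03 PM = 10 h 10 min
Sat: 5:26 AM–4:55 PM = 11 h 29 min
Total: 9 h 54 min + 8 h 32 min + 6 h 30 min + 10 h 10 min + 11 h 29 min = 46 h 35 min.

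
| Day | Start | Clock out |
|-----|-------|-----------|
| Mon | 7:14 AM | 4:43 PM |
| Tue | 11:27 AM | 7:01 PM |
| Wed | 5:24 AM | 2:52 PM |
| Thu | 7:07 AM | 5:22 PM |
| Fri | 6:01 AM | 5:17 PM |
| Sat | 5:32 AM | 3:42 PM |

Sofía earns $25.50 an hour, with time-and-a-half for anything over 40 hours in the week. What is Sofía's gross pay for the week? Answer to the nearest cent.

Mon: 7:14 AM–4:43 PM = 9 h 29 min
Tue: 11:27 AM–7:01 PM = 7 h 34 min
Wed: 5:24 AM–2:52 PM = 9 h 28 min
Thu: 7:07 AM–5:22 PM = 10 h 15 min
Fri: 6:01 AM–5:17 PM = 11 h 16 min
Sat: 5:32 AM–3:42 PM = 10 h 10 min
Total worked: 58 h 12 min = 3492 min.
Regular 40 h 0 min = 2400 min at $25.50/h; overtime 18 h 12 min = 1092 min at $38.25/h.
Pay = (2400 × $25.50 + 1092 × $38.25) ÷ 60 = $1716.15.

$1716.15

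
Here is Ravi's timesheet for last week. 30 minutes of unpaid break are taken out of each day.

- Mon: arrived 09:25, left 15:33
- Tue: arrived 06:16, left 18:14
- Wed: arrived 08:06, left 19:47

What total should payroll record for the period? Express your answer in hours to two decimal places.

28.28 hours

Mon: 09:25–15:33 = 6 h 8 min; less 30 min break → 5 h 38 min
Tue: 06:16–18:14 = 11 h 58 min; less 30 min break → 11 h 28 min
Wed: 08:06–19:47 = 11 h 41 min; less 30 min break → 11 h 11 min
Total: 5 h 38 min + 11 h 28 min + 11 h 11 min = 28 h 17 min.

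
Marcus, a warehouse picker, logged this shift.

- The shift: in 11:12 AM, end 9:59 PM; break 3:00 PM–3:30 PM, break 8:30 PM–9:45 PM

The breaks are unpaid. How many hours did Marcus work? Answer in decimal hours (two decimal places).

The shift: 11:12 AM–9:59 PM = 10 h 47 min; less 105 min break → 9 h 2 min

9.03 hours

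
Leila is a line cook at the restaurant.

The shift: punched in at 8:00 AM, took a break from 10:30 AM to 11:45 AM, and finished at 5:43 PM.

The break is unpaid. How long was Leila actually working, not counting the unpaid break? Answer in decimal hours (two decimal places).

The shift: 8:00 AM–5:43 PM = 9 h 43 min; less 75 min break → 8 h 28 min

8.47 hours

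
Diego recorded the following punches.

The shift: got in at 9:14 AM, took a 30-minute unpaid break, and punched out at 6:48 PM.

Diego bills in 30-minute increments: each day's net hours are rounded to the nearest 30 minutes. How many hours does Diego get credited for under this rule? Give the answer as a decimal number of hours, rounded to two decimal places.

The shift: 9:14 AM–6:48 PM = 9 h 34 min − 30 min = 9 h 4 min → rounds to 9 h 0 min

9.00 hours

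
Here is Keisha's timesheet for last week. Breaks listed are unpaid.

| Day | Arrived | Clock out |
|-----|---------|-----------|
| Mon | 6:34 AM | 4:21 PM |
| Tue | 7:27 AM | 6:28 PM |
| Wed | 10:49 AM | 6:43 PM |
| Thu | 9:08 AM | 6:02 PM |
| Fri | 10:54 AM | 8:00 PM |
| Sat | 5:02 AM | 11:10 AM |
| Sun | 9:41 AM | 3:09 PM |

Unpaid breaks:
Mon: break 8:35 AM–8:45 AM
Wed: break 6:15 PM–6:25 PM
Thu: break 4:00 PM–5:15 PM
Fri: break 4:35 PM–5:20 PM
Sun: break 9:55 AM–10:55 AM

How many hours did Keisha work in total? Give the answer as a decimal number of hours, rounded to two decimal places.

54.97 hours

Mon: 6:34 AM–4:21 PM = 9 h 47 min; less 10 min break → 9 h 37 min
Tue: 7:27 AM–6:28 PM = 11 h 1 min
Wed: 10:49 AM–6:43 PM = 7 h 54 min; less 10 min break → 7 h 44 min
Thu: 9:08 AM–6:02 PM = 8 h 54 min; less 75 min break → 7 h 39 min
Fri: 10:54 AM–8:00 PM = 9 h 6 min; less 45 min break → 8 h 21 min
Sat: 5:02 AM–11:10 AM = 6 h 8 min
Sun: 9:41 AM–3:09 PM = 5 h 28 min; less 60 min break → 4 h 28 min
Total: 9 h 37 min + 11 h 1 min + 7 h 44 min + 7 h 39 min + 8 h 21 min + 6 h 8 min + 4 h 28 min = 54 h 58 min.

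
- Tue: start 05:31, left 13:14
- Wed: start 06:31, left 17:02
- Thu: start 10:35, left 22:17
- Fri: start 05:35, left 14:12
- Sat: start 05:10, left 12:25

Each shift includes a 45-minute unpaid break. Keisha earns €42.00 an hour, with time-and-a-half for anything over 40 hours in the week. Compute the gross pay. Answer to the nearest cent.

€1809.15

Tue: 05:31–13:14 = 7 h 43 min; less 45 min break → 6 h 58 min
Wed: 06:31–17:02 = 10 h 31 min; less 45 min break → 9 h 46 min
Thu: 10:35–22:17 = 11 h 42 min; less 45 min break → 10 h 57 min
Fri: 05:35–14:12 = 8 h 37 min; less 45 min break → 7 h 52 min
Sat: 05:10–12:25 = 7 h 15 min; less 45 min break → 6 h 30 min
Total worked: 42 h 3 min = 2523 min.
Regular 40 h 0 min = 2400 min at €42.00/h; overtime 2 h 3 min = 123 min at €63.00/h.
Pay = (2400 × €42.00 + 123 × €63.00) ÷ 60 = €1809.15.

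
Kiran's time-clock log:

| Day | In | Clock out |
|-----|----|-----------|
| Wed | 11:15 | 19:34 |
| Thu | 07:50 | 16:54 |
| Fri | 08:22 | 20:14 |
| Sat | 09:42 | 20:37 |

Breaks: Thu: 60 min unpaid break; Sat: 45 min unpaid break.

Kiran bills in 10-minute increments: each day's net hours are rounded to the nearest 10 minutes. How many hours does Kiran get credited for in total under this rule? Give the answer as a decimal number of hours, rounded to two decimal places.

Wed: 11:15–19:34 = 8 h 19 min → rounds to 8 h 20 min
Thu: 07:50–16:54 = 9 h 4 min − 60 min = 8 h 4 min → rounds to 8 h 0 min
Fri: 08:22–20:14 = 11 h 52 min → rounds to 11 h 50 min
Sat: 09:42–20:37 = 10 h 55 min − 45 min = 10 h 10 min → rounds to 10 h 10 min
Total credited: 38 h 20 min.

38.33 hours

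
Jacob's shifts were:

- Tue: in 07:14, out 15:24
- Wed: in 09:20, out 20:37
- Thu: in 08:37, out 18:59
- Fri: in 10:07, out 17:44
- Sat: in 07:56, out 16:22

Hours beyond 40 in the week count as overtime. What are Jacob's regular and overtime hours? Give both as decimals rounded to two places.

Regular 40.00 hours, overtime 5.87 hours

Tue: 07:14–15:24 = 8 h 10 min
Wed: 09:20–20:37 = 11 h 17 min
Thu: 08:37–18:59 = 10 h 22 min
Fri: 10:07–17:44 = 7 h 37 min
Sat: 07:56–16:22 = 8 h 26 min
Total worked: 45 h 52 min = 45.87 h.
Threshold 40 h → overtime 5 h 52 min, regular 40 h 0 min.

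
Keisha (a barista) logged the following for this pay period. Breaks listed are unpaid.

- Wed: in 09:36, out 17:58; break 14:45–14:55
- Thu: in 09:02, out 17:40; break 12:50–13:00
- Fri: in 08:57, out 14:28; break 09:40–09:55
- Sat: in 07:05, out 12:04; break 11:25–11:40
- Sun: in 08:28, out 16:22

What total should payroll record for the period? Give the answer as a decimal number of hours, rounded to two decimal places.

Wed: 09:36–17:58 = 8 h 22 min; less 10 min break → 8 h 12 min
Thu: 09:02–17:40 = 8 h 38 min; less 10 min break → 8 h 28 min
Fri: 08:57–14:28 = 5 h 31 min; less 15 min break → 5 h 16 min
Sat: 07:05–12:04 = 4 h 59 min; less 15 min break → 4 h 44 min
Sun: 08:28–16:22 = 7 h 54 min
Total: 8 h 12 min + 8 h 28 min + 5 h 16 min + 4 h 44 min + 7 h 54 min = 34 h 34 min.

34.57 hours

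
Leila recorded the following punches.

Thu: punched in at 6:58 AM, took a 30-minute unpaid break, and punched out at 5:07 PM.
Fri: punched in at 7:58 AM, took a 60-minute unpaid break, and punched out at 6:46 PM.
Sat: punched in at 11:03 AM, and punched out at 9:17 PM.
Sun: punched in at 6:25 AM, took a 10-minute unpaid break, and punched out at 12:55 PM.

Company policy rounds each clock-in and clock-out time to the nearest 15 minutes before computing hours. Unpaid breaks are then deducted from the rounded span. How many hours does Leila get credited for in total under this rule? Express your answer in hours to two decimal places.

Thu: in 6:58 AM→7:00 AM, out 5:07 PM→5:00 PM; 10 h 0 min − 30 min = 9 h 30 min
Fri: in 7:58 AM→8:00 AM, out 6:46 PM→6:45 PM; 10 h 45 min − 60 min = 9 h 45 min
Sat: in 11:03 AM→11:00 AM, out 9:17 PM→9:15 PM; 10 h 15 min
Sun: in 6:25 AM→6:30 AM, out 12:55 PM→1:00 PM; 6 h 30 min − 10 min = 6 h 20 min
Total credited: 35 h 50 min.

35.83 hours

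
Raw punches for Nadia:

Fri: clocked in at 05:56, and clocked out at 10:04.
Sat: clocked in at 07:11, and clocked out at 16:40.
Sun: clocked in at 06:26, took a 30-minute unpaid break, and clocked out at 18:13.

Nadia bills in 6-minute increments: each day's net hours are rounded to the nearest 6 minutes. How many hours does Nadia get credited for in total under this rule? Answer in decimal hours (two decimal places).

Fri: 05:56–10:04 = 4 h 8 min → rounds to 4 h 6 min
Sat: 07:11–16:40 = 9 h 29 min → rounds to 9 h 30 min
Sun: 06:26–18:13 = 11 h 47 min − 30 min = 11 h 17 min → rounds to 11 h 18 min
Total credited: 24 h 54 min.

24.90 hours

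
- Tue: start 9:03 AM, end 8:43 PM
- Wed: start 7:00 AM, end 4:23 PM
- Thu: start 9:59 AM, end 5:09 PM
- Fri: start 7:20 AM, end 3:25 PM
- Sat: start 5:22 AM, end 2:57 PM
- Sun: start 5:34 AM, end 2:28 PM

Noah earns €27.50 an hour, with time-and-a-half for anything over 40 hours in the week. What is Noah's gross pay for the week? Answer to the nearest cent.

Tue: 9:03 AM–8:43 PM = 11 h 40 min
Wed: 7:00 AM–4:23 PM = 9 h 23 min
Thu: 9:59 AM–5:09 PM = 7 h 10 min
Fri: 7:20 AM–3:25 PM = 8 h 5 min
Sat: 5:22 AM–2:57 PM = 9 h 35 min
Sun: 5:34 AM–2:28 PM = 8 h 54 min
Total worked: 54 h 47 min = 3287 min.
Regular 40 h 0 min = 2400 min at €27.50/h; overtime 14 h 47 min = 887 min at €41.25/h.
Pay = (2400 × €27.50 + 887 × €41.25) ÷ 60 = €1709.81.

€1709.81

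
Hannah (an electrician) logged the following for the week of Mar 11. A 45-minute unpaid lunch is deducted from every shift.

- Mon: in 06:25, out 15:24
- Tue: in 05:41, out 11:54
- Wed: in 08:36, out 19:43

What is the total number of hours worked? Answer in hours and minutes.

Mon: 06:25–15:24 = 8 h 59 min; less 45 min break → 8 h 14 min
Tue: 05:41–11:54 = 6 h 13 min; less 45 min break → 5 h 28 min
Wed: 08:36–19:43 = 11 h 7 min; less 45 min break → 10 h 22 min
Total: 8 h 14 min + 5 h 28 min + 10 h 22 min = 24 h 4 min.

24 h 4 min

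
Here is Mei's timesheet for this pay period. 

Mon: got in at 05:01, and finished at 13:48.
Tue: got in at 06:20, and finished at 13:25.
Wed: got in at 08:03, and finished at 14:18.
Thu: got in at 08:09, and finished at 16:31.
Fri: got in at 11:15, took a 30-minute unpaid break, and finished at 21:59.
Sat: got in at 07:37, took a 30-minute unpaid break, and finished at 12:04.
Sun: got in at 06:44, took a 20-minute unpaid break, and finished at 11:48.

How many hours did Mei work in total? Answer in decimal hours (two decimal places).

Mon: 05:01–13:48 = 8 h 47 min
Tue: 06:20–13:25 = 7 h 5 min
Wed: 08:03–14:18 = 6 h 15 min
Thu: 08:09–16:31 = 8 h 22 min
Fri: 11:15–21:59 = 10 h 44 min; less 30 min break → 10 h 14 min
Sat: 07:37–12:04 = 4 h 27 min; less 30 min break → 3 h 57 min
Sun: 06:44–11:48 = 5 h 4 min; less 20 min break → 4 h 44 min
Total: 8 h 47 min + 7 h 5 min + 6 h 15 min + 8 h 22 min + 10 h 14 min + 3 h 57 min + 4 h 44 min = 49 h 24 min.

49.40 hours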